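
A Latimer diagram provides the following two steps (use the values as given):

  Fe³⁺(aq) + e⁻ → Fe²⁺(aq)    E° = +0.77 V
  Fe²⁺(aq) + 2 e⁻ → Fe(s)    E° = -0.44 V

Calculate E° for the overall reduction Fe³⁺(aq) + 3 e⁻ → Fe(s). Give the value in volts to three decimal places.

-0.037 V

Since ΔG° = −nFE° is additive over sequential reductions, n₃E°₃ = n₁E°₁ + n₂E°₂.
E°₃ = (1×+0.77 + 2×-0.44) / 3 = (-0.110) / 3 = -0.037 V.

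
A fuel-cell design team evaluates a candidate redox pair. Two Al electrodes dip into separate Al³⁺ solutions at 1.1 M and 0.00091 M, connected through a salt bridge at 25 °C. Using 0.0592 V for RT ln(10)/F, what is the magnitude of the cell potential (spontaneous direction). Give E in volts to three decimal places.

For a concentration cell E°cell = 0. The 1.1 M side is the cathode (reduction is favoured where [Al³⁺] is higher).
With n = 3, E = −(0.0592/3) log([Al³⁺]ₐₙ/[Al³⁺]꜀ₐₜ) = −(0.0592/3) log(0.00091/1.1) = −(0.0592/3)(-3.082) = +0.061 V.

+0.061 V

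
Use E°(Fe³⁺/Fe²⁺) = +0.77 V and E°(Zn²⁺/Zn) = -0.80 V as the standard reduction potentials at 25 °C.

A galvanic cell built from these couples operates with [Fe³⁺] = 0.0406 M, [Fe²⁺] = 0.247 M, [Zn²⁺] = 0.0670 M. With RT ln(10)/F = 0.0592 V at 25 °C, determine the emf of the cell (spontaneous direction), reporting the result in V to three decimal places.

Fe³⁺/Fe²⁺ is the cathode (higher E°), Zn²⁺/Zn the anode: E°cell = +0.77 − (-0.80) = +1.57 V, n = 2.
Overall: 2 Fe³⁺(aq) + Zn(s) → 2 Fe²⁺(aq) + Zn²⁺(aq)
Q = [Fe²⁺]^2·[Zn²⁺] / ([Fe³⁺]^2); log Q = 0.394.
E = E° − (0.0592/n) log Q = +1.57 − (0.0592/2)(0.394) = +1.558 V.

+1.558 V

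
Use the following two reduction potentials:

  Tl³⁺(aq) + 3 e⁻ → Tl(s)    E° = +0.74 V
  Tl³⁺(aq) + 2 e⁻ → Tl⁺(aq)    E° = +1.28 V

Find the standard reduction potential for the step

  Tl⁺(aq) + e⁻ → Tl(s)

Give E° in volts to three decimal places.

Sequential free energies add, so n₃E°₃ = n₁E°₁ + n₂E°₂.
With n₃ = 3, and the known step contributing 2×(+1.28) V, the unknown satisfies 1·E° = 3×(+0.74) − 2×(+1.28) = -0.340.
E° = -0.340 / 1 = -0.340 V.

-0.340 V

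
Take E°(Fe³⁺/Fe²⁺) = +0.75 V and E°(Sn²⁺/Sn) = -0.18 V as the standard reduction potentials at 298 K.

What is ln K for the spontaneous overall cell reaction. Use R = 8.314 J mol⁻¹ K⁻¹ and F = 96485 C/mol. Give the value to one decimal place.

Cathode: Fe³⁺/Fe²⁺; anode: Sn²⁺/Sn. E°cell = (+0.75) − (-0.18) = +0.93 V, with n = 2.
ΔG° = −nFE° = −RT ln K, so ln K = nFE°/(RT) = (2)(96485)(+0.93) / ((8.314)(298)) = 72.435.

72.4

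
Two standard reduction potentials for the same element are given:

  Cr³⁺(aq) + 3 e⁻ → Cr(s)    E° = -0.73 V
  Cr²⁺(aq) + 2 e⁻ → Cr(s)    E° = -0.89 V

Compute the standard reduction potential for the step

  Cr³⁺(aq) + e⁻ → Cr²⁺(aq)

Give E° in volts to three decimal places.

Sequential free energies add, so n₃E°₃ = n₁E°₁ + n₂E°₂.
With n₃ = 3, and the known step contributing 2×(-0.89) V, the unknown satisfies 1·E° = 3×(-0.73) − 2×(-0.89) = -0.410.
E° = -0.410 / 1 = -0.410 V.

-0.410 V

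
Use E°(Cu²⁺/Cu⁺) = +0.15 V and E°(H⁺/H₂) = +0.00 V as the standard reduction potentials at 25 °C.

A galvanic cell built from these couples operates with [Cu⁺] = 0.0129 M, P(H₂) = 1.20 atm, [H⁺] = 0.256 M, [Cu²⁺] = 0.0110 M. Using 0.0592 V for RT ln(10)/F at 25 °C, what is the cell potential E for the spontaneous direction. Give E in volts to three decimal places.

Cu²⁺/Cu⁺ is the cathode (higher E°), H⁺/H₂ the anode: E°cell = +0.15 − (+0.00) = +0.15 V, n = 2.
Overall: 2 Cu²⁺(aq) + H₂(g) → 2 Cu⁺(aq) + 2 H⁺(aq)
Q = [Cu⁺]^2·[H⁺]^2 / ([Cu²⁺]^2·P(H₂)); log Q = -1.124.
E = E° − (0.0592/n) log Q = +0.15 − (0.0592/2)(-1.124) = +0.183 V.

+0.183 V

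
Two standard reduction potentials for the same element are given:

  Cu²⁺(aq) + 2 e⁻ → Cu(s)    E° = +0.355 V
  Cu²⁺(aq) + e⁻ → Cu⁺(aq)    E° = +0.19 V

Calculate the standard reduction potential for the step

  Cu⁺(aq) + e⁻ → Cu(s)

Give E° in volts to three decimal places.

+0.520 V

Sequential free energies add, so n₃E°₃ = n₁E°₁ + n₂E°₂.
With n₃ = 2, and the known step contributing 1×(+0.19) V, the unknown satisfies 1·E° = 2×(+0.355) − 1×(+0.19) = +0.520.
E° = +0.520 / 1 = +0.520 V.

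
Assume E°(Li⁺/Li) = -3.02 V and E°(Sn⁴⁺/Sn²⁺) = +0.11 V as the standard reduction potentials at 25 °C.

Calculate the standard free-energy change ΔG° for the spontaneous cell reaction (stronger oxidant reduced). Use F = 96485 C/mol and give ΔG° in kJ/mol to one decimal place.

Sn⁴⁺/Sn²⁺ (E° = +0.11 V) is the cathode; Li⁺/Li (E° = -3.02 V) is the anode, so E°cell = +3.13 V.
Balancing electrons gives n = 2 (lcm of 2 and 1).
ΔG° = −nFE° = −(2)(96485)(+3.13) = -603,996 J = -604.0 kJ/mol.

-604.0 kJ/mol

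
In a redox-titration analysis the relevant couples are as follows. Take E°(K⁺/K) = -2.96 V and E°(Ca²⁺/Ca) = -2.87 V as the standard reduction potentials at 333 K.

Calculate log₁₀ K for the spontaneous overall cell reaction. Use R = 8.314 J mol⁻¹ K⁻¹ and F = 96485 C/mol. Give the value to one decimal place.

2.7

Cathode: Ca²⁺/Ca; anode: K⁺/K. E°cell = (-2.87) − (-2.96) = +0.09 V, with n = 2.
ΔG° = −nFE° = −RT ln K, so ln K = nFE°/(RT) = (2)(96485)(+0.09) / ((8.314)(333)) = 6.273.
log₁₀ K = 6.273 / ln 10 = 2.7.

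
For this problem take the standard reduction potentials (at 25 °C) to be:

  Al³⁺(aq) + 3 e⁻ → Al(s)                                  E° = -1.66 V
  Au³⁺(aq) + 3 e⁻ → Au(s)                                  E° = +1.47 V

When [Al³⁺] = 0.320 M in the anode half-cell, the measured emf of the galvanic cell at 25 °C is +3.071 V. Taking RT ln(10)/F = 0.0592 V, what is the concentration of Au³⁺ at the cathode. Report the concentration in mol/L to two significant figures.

0.00033 M

Au³⁺/Au is the cathode, Al³⁺/Al the anode: E°cell = +3.13 V, n = 3.
Overall reaction: Au³⁺(aq) + Al(s) → Au(s) + Al³⁺(aq); Q = [Al³⁺]^1/[Au³⁺]^1.
From E = E° − (0.0592/n) log Q: log Q = (E° − E)·n/0.0592 = (+3.13 − (+3.071))·3/0.0592 = 2.9899.
So 1·log[Au³⁺] = 1·log(0.32) − log Q = -0.4949 − (2.9899) = -3.4848; [Au³⁺] = 10^(-3.4848) ≈ 0.00033 M.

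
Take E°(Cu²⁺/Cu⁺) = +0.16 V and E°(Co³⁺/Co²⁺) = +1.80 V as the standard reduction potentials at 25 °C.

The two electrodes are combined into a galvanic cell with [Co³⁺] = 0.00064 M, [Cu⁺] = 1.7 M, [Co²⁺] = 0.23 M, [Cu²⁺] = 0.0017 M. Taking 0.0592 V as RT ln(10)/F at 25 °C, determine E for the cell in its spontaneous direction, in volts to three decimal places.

+1.666 V

Co³⁺/Co²⁺ is the cathode (higher E°), Cu²⁺/Cu⁺ the anode: E°cell = +1.80 − (+0.16) = +1.64 V, n = 1.
Overall: Co³⁺(aq) + Cu⁺(aq) → Co²⁺(aq) + Cu²⁺(aq)
Q = [Co²⁺]·[Cu²⁺] / ([Co³⁺]·[Cu⁺]); log Q = -0.444.
E = E° − (0.0592/n) log Q = +1.64 − (0.0592/1)(-0.444) = +1.666 V.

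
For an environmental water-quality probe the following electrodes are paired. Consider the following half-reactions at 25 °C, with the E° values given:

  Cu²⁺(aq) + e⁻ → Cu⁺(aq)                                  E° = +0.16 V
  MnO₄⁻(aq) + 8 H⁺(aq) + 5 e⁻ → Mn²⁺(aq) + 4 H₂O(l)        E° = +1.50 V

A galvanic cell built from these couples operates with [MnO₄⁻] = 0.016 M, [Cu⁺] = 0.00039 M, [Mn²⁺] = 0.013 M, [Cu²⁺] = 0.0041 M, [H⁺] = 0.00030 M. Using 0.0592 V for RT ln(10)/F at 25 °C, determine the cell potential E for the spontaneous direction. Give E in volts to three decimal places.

MnO₄⁻/Mn²⁺ is the cathode (higher E°), Cu²⁺/Cu⁺ the anode: E°cell = +1.50 − (+0.16) = +1.34 V, n = 5.
Overall: MnO₄⁻(aq) + 8 H⁺(aq) + 5 Cu⁺(aq) → Mn²⁺(aq) + 4 H₂O(l) + 5 Cu²⁺(aq)
Q = [Mn²⁺]·[Cu²⁺]^5 / ([MnO₄⁻]·[H⁺]^8·[Cu⁺]^5); log Q = 33.201.
E = E° − (0.0592/n) log Q = +1.34 − (0.0592/5)(33.201) = +0.947 V.

+0.947 V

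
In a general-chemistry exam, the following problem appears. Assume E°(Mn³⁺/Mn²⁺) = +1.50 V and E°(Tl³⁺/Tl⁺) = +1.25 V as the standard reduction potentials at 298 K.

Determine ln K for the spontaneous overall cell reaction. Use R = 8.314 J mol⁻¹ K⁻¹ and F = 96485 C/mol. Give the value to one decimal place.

Cathode: Mn³⁺/Mn²⁺; anode: Tl³⁺/Tl⁺. E°cell = (+1.50) − (+1.25) = +0.25 V, with n = 2.
ΔG° = −nFE° = −RT ln K, so ln K = nFE°/(RT) = (2)(96485)(+0.25) / ((8.314)(298)) = 19.472.

19.5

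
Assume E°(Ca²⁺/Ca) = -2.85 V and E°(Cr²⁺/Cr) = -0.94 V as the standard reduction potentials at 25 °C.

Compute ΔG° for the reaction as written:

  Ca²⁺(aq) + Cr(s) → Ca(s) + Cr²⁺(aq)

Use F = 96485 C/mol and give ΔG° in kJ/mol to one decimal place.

As written, Ca²⁺/Ca is reduced (cathode) and Cr²⁺/Cr is oxidised (anode), so E°cell = (-2.85) − (-0.94) = -1.91 V.
Balancing electrons gives n = 2.
ΔG° = −nFE° = −(2)(96485)(-1.91) = 368,573 J = +368.6 kJ/mol.

+368.6 kJ/mol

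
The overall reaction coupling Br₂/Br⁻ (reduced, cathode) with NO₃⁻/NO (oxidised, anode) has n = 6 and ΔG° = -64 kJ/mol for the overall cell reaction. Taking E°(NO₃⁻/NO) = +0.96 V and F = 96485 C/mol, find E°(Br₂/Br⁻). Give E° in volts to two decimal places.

+1.07 V

E°cell = −ΔG°/(nF) = −(-64×10³)/((6)(96485)) = +0.111 V.
Since Br₂/Br⁻ is the cathode and NO₃⁻/NO the anode, E°cell = E°(Br₂/Br⁻) − E°(NO₃⁻/NO).
So E°(Br₂/Br⁻) = E°cell + E°(NO₃⁻/NO) = +0.111 + (+0.96) = +1.07 V.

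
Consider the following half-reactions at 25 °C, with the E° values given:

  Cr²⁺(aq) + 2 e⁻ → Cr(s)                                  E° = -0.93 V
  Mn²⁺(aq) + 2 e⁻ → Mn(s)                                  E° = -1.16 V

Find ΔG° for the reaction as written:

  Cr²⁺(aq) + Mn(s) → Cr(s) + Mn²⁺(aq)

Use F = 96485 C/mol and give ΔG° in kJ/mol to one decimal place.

-44.4 kJ/mol

As written, Cr²⁺/Cr is reduced (cathode) and Mn²⁺/Mn is oxidised (anode), so E°cell = (-0.93) − (-1.16) = +0.23 V.
Balancing electrons gives n = 2.
ΔG° = −nFE° = −(2)(96485)(+0.23) = -44,383 J = -44.4 kJ/mol.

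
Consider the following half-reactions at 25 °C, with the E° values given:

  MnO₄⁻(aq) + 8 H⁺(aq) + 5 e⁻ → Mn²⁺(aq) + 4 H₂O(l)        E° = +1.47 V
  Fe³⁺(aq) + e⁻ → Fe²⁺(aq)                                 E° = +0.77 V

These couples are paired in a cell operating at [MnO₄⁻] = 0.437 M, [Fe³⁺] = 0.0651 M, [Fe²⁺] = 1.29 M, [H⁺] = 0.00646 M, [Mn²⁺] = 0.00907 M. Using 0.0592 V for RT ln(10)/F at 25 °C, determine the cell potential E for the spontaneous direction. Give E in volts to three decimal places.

MnO₄⁻/Mn²⁺ is the cathode (higher E°), Fe³⁺/Fe²⁺ the anode: E°cell = +1.47 − (+0.77) = +0.70 V, n = 5.
Overall: MnO₄⁻(aq) + 8 H⁺(aq) + 5 Fe²⁺(aq) → Mn²⁺(aq) + 4 H₂O(l) + 5 Fe³⁺(aq)
Q = [Mn²⁺]·[Fe³⁺]^5 / ([MnO₄⁻]·[H⁺]^8·[Fe²⁺]^5); log Q = 9.350.
E = E° − (0.0592/n) log Q = +0.70 − (0.0592/5)(9.350) = +0.589 V.

+0.589 V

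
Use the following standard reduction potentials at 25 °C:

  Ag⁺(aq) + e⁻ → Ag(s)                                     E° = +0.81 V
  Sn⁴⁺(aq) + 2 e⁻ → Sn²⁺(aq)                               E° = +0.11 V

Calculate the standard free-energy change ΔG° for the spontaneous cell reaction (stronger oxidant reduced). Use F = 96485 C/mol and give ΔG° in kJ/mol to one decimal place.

Ag⁺/Ag (E° = +0.81 V) is the cathode; Sn⁴⁺/Sn²⁺ (E° = +0.11 V) is the anode, so E°cell = +0.70 V.
Balancing electrons gives n = 2 (lcm of 1 and 2).
ΔG° = −nFE° = −(2)(96485)(+0.70) = -135,079 J = -135.1 kJ/mol.

-135.1 kJ/mol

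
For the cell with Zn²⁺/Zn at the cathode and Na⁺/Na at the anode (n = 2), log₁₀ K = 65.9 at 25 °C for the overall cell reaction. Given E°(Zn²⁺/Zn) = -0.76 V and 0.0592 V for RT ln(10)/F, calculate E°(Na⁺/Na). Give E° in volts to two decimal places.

E°cell = (0.0592/n)·log K = (0.0592/2)(65.9) = +1.951 V.
Since Zn²⁺/Zn is the cathode and Na⁺/Na the anode, E°cell = E°(Zn²⁺/Zn) − E°(Na⁺/Na).
So E°(Na⁺/Na) = E°(Zn²⁺/Zn) − E°cell = (-0.76) − (+1.951) = -2.71 V.

-2.71 V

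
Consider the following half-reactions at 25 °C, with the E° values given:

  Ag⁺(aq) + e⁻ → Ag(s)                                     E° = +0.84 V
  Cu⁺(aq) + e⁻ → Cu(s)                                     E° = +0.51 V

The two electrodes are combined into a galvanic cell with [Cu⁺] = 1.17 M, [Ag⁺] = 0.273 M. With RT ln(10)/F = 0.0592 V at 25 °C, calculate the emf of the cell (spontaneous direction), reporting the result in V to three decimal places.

+0.293 V

Ag⁺/Ag is the cathode (higher E°), Cu⁺/Cu the anode: E°cell = +0.84 − (+0.51) = +0.33 V, n = 1.
Overall: Ag⁺(aq) + Cu(s) → Ag(s) + Cu⁺(aq)
Q = [Cu⁺] / ([Ag⁺]); log Q = 0.632.
E = E° − (0.0592/n) log Q = +0.33 − (0.0592/1)(0.632) = +0.293 V.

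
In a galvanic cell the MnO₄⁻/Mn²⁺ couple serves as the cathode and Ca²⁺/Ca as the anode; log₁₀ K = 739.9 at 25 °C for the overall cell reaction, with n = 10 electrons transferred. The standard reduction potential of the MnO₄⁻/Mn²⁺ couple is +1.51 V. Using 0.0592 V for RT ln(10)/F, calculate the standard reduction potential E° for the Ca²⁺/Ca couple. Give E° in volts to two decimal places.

-2.87 V

E°cell = (0.0592/n)·log K = (0.0592/10)(739.9) = +4.380 V.
Since MnO₄⁻/Mn²⁺ is the cathode and Ca²⁺/Ca the anode, E°cell = E°(MnO₄⁻/Mn²⁺) − E°(Ca²⁺/Ca).
So E°(Ca²⁺/Ca) = E°(MnO₄⁻/Mn²⁺) − E°cell = (+1.51) − (+4.380) = -2.87 V.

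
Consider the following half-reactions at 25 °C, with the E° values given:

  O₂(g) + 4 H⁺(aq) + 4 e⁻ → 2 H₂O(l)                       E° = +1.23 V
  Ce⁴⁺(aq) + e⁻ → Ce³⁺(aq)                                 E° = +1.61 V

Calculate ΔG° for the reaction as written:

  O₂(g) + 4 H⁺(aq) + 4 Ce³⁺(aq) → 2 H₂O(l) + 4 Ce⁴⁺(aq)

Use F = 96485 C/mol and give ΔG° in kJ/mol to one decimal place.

As written, O₂/H₂O is reduced (cathode) and Ce⁴⁺/Ce³⁺ is oxidised (anode), so E°cell = (+1.23) − (+1.61) = -0.38 V.
Balancing electrons gives n = 4.
ΔG° = −nFE° = −(4)(96485)(-0.38) = 146,657 J = +146.7 kJ/mol.

+146.7 kJ/mol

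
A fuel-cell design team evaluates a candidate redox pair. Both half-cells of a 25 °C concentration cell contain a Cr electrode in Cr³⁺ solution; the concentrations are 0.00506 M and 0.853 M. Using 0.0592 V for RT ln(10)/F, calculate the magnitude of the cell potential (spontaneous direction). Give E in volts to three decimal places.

For a concentration cell E°cell = 0. The 0.853 M side is the cathode (reduction is favoured where [Cr³⁺] is higher).
With n = 3, E = −(0.0592/3) log([Cr³⁺]ₐₙ/[Cr³⁺]꜀ₐₜ) = −(0.0592/3) log(0.00506/0.853) = −(0.0592/3)(-2.227) = +0.044 V.

+0.044 V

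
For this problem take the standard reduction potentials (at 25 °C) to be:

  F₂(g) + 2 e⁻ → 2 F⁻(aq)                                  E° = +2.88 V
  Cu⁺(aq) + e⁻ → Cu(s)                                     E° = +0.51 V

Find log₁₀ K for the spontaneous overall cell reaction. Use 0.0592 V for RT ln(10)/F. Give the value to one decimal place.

Cathode: F₂/F⁻; anode: Cu⁺/Cu. E°cell = +2.37 V, n = 2.
log K = nE°cell / 0.0592 = (2)(+2.37) / 0.0592 = 80.1.

80.1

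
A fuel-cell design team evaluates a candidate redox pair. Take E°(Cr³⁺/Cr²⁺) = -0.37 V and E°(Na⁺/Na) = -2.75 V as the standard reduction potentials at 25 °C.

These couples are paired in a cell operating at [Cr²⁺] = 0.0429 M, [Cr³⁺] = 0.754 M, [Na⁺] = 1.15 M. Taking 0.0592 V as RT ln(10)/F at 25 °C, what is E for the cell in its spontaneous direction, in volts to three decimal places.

Cr³⁺/Cr²⁺ is the cathode (higher E°), Na⁺/Na the anode: E°cell = -0.37 − (-2.75) = +2.38 V, n = 1.
Overall: Cr³⁺(aq) + Na(s) → Cr²⁺(aq) + Na⁺(aq)
Q = [Cr²⁺]·[Na⁺] / ([Cr³⁺]); log Q = -1.184.
E = E° − (0.0592/n) log Q = +2.38 − (0.0592/1)(-1.184) = +2.450 V.

+2.450 V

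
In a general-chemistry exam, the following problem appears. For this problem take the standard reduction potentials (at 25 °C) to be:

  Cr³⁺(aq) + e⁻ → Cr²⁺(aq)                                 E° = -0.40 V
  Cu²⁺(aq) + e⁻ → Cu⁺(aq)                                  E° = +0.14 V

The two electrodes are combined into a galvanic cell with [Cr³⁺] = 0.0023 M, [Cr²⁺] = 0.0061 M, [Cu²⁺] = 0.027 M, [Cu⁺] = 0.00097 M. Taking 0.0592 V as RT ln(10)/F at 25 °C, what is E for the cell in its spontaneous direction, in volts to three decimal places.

Cu²⁺/Cu⁺ is the cathode (higher E°), Cr³⁺/Cr²⁺ the anode: E°cell = +0.14 − (-0.40) = +0.54 V, n = 1.
Overall: Cu²⁺(aq) + Cr²⁺(aq) → Cu⁺(aq) + Cr³⁺(aq)
Q = [Cu⁺]·[Cr³⁺] / ([Cu²⁺]·[Cr²⁺]); log Q = -1.868.
E = E° − (0.0592/n) log Q = +0.54 − (0.0592/1)(-1.868) = +0.651 V.

+0.651 V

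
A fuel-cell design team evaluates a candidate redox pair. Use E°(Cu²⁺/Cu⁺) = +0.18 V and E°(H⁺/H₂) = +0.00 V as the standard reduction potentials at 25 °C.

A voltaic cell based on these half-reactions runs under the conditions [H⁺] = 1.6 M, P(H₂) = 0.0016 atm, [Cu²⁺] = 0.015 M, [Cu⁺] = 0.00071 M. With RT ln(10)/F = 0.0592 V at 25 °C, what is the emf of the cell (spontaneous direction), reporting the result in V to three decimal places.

+0.164 V

Cu²⁺/Cu⁺ is the cathode (higher E°), H⁺/H₂ the anode: E°cell = +0.18 − (+0.00) = +0.18 V, n = 2.
Overall: 2 Cu²⁺(aq) + H₂(g) → 2 Cu⁺(aq) + 2 H⁺(aq)
Q = [Cu⁺]^2·[H⁺]^2 / ([Cu²⁺]^2·P(H₂)); log Q = 0.554.
E = E° − (0.0592/n) log Q = +0.18 − (0.0592/2)(0.554) = +0.164 V.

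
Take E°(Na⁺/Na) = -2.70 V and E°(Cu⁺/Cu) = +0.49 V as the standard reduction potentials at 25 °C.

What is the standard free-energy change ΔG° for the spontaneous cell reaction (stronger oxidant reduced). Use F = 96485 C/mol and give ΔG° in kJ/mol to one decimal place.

Cu⁺/Cu (E° = +0.49 V) is the cathode; Na⁺/Na (E° = -2.70 V) is the anode, so E°cell = +3.19 V.
Balancing electrons gives n = 1 (lcm of 1 and 1).
ΔG° = −nFE° = −(1)(96485)(+3.19) = -307,787 J = -307.8 kJ/mol.

-307.8 kJ/mol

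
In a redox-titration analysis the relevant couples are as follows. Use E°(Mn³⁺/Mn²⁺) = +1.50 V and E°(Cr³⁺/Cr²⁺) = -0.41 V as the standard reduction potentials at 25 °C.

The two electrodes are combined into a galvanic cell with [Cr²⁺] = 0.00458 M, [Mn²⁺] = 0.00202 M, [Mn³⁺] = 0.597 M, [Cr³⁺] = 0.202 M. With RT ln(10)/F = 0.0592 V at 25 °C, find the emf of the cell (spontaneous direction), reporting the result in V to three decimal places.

Mn³⁺/Mn²⁺ is the cathode (higher E°), Cr³⁺/Cr²⁺ the anode: E°cell = +1.50 − (-0.41) = +1.91 V, n = 1.
Overall: Mn³⁺(aq) + Cr²⁺(aq) → Mn²⁺(aq) + Cr³⁺(aq)
Q = [Mn²⁺]·[Cr³⁺] / ([Mn³⁺]·[Cr²⁺]); log Q = -0.826.
E = E° − (0.0592/n) log Q = +1.91 − (0.0592/1)(-0.826) = +1.959 V.

+1.959 V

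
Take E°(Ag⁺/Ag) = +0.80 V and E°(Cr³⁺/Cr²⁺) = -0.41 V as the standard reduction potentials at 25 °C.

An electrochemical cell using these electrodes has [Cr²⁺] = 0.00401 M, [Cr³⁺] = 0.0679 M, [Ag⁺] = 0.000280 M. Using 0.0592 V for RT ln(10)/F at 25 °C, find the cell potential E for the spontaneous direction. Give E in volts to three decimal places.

Ag⁺/Ag is the cathode (higher E°), Cr³⁺/Cr²⁺ the anode: E°cell = +0.80 − (-0.41) = +1.21 V, n = 1.
Overall: Ag⁺(aq) + Cr²⁺(aq) → Ag(s) + Cr³⁺(aq)
Q = [Cr³⁺] / ([Ag⁺]·[Cr²⁺]); log Q = 4.782.
E = E° − (0.0592/n) log Q = +1.21 − (0.0592/1)(4.782) = +0.927 V.

+0.927 V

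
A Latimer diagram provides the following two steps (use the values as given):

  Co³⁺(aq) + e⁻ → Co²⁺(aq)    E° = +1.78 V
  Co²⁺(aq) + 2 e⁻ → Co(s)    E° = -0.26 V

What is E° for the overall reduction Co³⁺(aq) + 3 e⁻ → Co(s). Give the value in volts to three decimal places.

+0.420 V

Adding the free-energy changes (−nFE°) of the two steps gives −n₃FE°₃ = −n₁FE°₁ − n₂FE°₂.
E°₃ = (1×+1.78 + 2×-0.26) / 3 = (+1.260) / 3 = +0.420 V.
Simply averaging or adding the two E° values would be wrong; the electron-weighted sum is required.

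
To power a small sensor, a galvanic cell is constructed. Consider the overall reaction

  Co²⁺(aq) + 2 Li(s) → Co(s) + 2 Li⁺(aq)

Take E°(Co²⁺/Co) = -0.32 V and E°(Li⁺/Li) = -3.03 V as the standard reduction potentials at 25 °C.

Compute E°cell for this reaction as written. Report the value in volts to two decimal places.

+2.71 V

The Co²⁺/Co couple has the higher reduction potential, so it is the cathode; Li⁺/Li is oxidised at the anode.
E°cell = E°(cathode) − E°(anode) = (-0.32) − (-3.03) = +2.71 V.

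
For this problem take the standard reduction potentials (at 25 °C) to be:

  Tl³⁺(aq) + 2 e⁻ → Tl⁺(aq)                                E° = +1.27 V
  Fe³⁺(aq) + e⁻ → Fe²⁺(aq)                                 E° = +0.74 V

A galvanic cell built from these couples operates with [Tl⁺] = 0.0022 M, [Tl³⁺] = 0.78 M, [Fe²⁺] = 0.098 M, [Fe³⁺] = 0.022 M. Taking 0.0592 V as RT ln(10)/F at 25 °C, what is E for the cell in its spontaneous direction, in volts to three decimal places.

+0.644 V

Tl³⁺/Tl⁺ is the cathode (higher E°), Fe³⁺/Fe²⁺ the anode: E°cell = +1.27 − (+0.74) = +0.53 V, n = 2.
Overall: Tl³⁺(aq) + 2 Fe²⁺(aq) → Tl⁺(aq) + 2 Fe³⁺(aq)
Q = [Tl⁺]·[Fe³⁺]^2 / ([Tl³⁺]·[Fe²⁺]^2); log Q = -3.847.
E = E° − (0.0592/n) log Q = +0.53 − (0.0592/2)(-3.847) = +0.644 V.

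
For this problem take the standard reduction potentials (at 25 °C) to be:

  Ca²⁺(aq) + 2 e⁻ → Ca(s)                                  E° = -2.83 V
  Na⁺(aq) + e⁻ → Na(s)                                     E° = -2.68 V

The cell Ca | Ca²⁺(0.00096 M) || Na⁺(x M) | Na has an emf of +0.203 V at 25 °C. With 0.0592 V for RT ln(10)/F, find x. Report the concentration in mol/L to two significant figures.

0.24 M

Na⁺/Na is the cathode, Ca²⁺/Ca the anode: E°cell = +0.15 V, n = 2.
Overall reaction: 2 Na⁺(aq) + Ca(s) → 2 Na(s) + Ca²⁺(aq); Q = [Ca²⁺]^1/[Na⁺]^2.
From E = E° − (0.0592/n) log Q: log Q = (E° − E)·n/0.0592 = (+0.15 − (+0.203))·2/0.0592 = -1.7905.
So 2·log[Na⁺] = 1·log(0.00096) − log Q = -3.0177 − (-1.7905) = -1.2272; log[Na⁺] = -1.2272 / 2 = -0.6136; [Na⁺] = 10^(-0.6136) ≈ 0.24 M.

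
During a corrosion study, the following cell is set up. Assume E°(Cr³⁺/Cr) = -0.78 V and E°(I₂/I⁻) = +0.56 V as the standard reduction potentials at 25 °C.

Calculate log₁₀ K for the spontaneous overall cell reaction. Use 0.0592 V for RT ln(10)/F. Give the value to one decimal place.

Cathode: I₂/I⁻; anode: Cr³⁺/Cr. E°cell = +1.34 V, n = 6.
log K = nE°cell / 0.0592 = (6)(+1.34) / 0.0592 = 135.8.

135.8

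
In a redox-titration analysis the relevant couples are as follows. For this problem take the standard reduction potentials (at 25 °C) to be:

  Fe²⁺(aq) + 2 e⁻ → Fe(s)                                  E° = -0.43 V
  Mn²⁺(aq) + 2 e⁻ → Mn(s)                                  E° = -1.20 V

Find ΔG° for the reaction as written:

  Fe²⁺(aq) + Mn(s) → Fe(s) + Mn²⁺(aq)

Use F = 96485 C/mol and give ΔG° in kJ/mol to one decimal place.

-148.6 kJ/mol

As written, Fe²⁺/Fe is reduced (cathode) and Mn²⁺/Mn is oxidised (anode), so E°cell = (-0.43) − (-1.20) = +0.77 V.
Balancing electrons gives n = 2.
ΔG° = −nFE° = −(2)(96485)(+0.77) = -148,587 J = -148.6 kJ/mol.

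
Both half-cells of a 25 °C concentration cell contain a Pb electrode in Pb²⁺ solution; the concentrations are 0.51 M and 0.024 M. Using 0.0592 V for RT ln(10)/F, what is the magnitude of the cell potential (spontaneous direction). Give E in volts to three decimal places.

+0.039 V

For a concentration cell E°cell = 0. The 0.51 M side is the cathode (reduction is favoured where [Pb²⁺] is higher).
With n = 2, E = −(0.0592/2) log([Pb²⁺]ₐₙ/[Pb²⁺]꜀ₐₜ) = −(0.0592/2) log(0.024/0.51) = −(0.0592/2)(-1.327) = +0.039 V.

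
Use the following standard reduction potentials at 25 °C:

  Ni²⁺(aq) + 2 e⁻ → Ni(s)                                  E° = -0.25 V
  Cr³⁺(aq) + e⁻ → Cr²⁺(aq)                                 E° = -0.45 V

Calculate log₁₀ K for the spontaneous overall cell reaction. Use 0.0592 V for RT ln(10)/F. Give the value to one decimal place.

6.8

Cathode: Ni²⁺/Ni; anode: Cr³⁺/Cr²⁺. E°cell = +0.20 V, n = 2.
log K = nE°cell / 0.0592 = (2)(+0.20) / 0.0592 = 6.8.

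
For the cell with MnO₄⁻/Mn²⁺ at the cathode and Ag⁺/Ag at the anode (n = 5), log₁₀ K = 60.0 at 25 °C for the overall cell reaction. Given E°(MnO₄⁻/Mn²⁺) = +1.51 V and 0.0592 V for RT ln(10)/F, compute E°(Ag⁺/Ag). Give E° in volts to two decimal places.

+0.80 V

E°cell = (0.0592/n)·log K = (0.0592/5)(60.0) = +0.710 V.
Since MnO₄⁻/Mn²⁺ is the cathode and Ag⁺/Ag the anode, E°cell = E°(MnO₄⁻/Mn²⁺) − E°(Ag⁺/Ag).
So E°(Ag⁺/Ag) = E°(MnO₄⁻/Mn²⁺) − E°cell = (+1.51) − (+0.710) = +0.80 V.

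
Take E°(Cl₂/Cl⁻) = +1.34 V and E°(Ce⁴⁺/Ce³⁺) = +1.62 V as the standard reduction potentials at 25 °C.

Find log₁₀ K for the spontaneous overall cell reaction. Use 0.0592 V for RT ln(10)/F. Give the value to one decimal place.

Cathode: Ce⁴⁺/Ce³⁺; anode: Cl₂/Cl⁻. E°cell = +0.28 V, n = 2.
log K = nE°cell / 0.0592 = (2)(+0.28) / 0.0592 = 9.5.

9.5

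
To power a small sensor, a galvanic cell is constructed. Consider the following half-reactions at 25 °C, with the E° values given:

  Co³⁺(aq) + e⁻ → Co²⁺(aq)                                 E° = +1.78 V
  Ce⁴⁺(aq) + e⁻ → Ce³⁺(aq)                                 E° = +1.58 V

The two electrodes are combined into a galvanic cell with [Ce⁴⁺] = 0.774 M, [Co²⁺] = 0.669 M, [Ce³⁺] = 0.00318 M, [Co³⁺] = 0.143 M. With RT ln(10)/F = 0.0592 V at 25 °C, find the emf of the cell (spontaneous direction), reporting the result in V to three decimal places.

+0.019 V

Co³⁺/Co²⁺ is the cathode (higher E°), Ce⁴⁺/Ce³⁺ the anode: E°cell = +1.78 − (+1.58) = +0.20 V, n = 1.
Overall: Co³⁺(aq) + Ce³⁺(aq) → Co²⁺(aq) + Ce⁴⁺(aq)
Q = [Co²⁺]·[Ce⁴⁺] / ([Co³⁺]·[Ce³⁺]); log Q = 3.056.
E = E° − (0.0592/n) log Q = +0.20 − (0.0592/1)(3.056) = +0.019 V.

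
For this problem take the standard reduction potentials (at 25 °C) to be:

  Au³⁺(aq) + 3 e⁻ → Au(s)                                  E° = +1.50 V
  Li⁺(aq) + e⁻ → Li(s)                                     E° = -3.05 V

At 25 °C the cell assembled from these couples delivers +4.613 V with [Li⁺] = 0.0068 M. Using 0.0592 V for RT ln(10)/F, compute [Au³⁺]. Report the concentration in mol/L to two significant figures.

Au³⁺/Au is the cathode, Li⁺/Li the anode: E°cell = +4.55 V, n = 3.
Overall reaction: Au³⁺(aq) + 3 Li(s) → Au(s) + 3 Li⁺(aq); Q = [Li⁺]^3/[Au³⁺]^1.
From E = E° − (0.0592/n) log Q: log Q = (E° − E)·n/0.0592 = (+4.55 − (+4.613))·3/0.0592 = -3.1926.
So 1·log[Au³⁺] = 3·log(0.0068) − log Q = -6.5025 − (-3.1926) = -3.3099; [Au³⁺] = 10^(-3.3099) ≈ 0.00049 M.

0.00049 M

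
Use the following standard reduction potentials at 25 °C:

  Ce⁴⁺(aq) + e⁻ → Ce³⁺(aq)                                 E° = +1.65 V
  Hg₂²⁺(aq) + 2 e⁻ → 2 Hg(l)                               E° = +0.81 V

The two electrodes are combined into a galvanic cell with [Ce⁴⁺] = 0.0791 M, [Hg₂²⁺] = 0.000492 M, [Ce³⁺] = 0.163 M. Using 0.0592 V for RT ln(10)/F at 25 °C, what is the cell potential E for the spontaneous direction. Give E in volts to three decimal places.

Ce⁴⁺/Ce³⁺ is the cathode (higher E°), Hg₂²⁺/Hg the anode: E°cell = +1.65 − (+0.81) = +0.84 V, n = 2.
Overall: 2 Ce⁴⁺(aq) + 2 Hg(l) → 2 Ce³⁺(aq) + Hg₂²⁺(aq)
Q = [Ce³⁺]^2·[Hg₂²⁺] / ([Ce⁴⁺]^2); log Q = -2.680.
E = E° − (0.0592/n) log Q = +0.84 − (0.0592/2)(-2.680) = +0.919 V.

+0.919 V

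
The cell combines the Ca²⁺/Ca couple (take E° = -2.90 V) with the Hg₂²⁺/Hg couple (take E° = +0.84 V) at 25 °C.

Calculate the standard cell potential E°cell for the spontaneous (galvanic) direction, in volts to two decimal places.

+3.74 V

The Hg₂²⁺/Hg couple has the higher reduction potential, so it is the cathode; Ca²⁺/Ca is oxidised at the anode.
E°cell = E°(cathode) − E°(anode) = (+0.84) − (-2.90) = +3.74 V.
Since E°cell > 0, the reaction is spontaneous under standard conditions.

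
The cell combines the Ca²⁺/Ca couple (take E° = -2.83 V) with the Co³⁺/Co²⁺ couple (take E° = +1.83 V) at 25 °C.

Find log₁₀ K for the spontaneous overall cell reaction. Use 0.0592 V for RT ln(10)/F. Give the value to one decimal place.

157.4

Cathode: Co³⁺/Co²⁺; anode: Ca²⁺/Ca. E°cell = +4.66 V, n = 2.
log K = nE°cell / 0.0592 = (2)(+4.66) / 0.0592 = 157.4.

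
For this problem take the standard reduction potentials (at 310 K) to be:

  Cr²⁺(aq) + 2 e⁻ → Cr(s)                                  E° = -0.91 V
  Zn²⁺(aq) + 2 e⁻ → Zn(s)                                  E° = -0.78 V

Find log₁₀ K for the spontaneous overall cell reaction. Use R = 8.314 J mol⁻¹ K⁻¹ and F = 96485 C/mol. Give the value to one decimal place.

Cathode: Zn²⁺/Zn; anode: Cr²⁺/Cr. E°cell = (-0.78) − (-0.91) = +0.13 V, with n = 2.
ΔG° = −nFE° = −RT ln K, so ln K = nFE°/(RT) = (2)(96485)(+0.13) / ((8.314)(310)) = 9.733.
log₁₀ K = 9.733 / ln 10 = 4.2.

4.2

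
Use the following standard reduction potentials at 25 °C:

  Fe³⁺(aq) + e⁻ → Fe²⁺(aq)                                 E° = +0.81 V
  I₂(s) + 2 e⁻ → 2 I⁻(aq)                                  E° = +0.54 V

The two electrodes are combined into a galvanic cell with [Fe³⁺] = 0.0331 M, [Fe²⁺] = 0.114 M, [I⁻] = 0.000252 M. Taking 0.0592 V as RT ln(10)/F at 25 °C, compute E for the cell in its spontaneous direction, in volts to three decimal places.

Fe³⁺/Fe²⁺ is the cathode (higher E°), I₂/I⁻ the anode: E°cell = +0.81 − (+0.54) = +0.27 V, n = 2.
Overall: 2 Fe³⁺(aq) + 2 I⁻(aq) → 2 Fe²⁺(aq) + I₂(s)
Q = [Fe²⁺]^2 / ([Fe³⁺]^2·[I⁻]^2); log Q = 8.271.
E = E° − (0.0592/n) log Q = +0.27 − (0.0592/2)(8.271) = +0.025 V.

+0.025 V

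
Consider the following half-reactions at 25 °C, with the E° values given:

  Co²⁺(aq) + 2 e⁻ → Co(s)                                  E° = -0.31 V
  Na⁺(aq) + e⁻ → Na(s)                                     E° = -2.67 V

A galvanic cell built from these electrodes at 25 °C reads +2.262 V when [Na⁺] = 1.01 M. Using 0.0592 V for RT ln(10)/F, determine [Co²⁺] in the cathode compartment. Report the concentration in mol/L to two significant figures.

0.00050 M

Co²⁺/Co is the cathode, Na⁺/Na the anode: E°cell = +2.36 V, n = 2.
Overall reaction: Co²⁺(aq) + 2 Na(s) → Co(s) + 2 Na⁺(aq); Q = [Na⁺]^2/[Co²⁺]^1.
From E = E° − (0.0592/n) log Q: log Q = (E° − E)·n/0.0592 = (+2.36 − (+2.262))·2/0.0592 = 3.3108.
So 1·log[Co²⁺] = 2·log(1.01) − log Q = 0.0086 − (3.3108) = -3.3022; [Co²⁺] = 10^(-3.3022) ≈ 0.00050 M.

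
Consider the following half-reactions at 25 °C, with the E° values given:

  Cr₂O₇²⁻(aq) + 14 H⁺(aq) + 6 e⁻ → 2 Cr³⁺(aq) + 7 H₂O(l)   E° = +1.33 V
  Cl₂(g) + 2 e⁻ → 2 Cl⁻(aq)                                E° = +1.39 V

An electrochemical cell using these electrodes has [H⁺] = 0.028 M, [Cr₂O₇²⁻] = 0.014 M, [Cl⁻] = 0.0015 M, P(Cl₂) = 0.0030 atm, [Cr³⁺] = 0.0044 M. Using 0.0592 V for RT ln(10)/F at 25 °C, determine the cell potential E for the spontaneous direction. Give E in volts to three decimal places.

Cl₂/Cl⁻ is the cathode (higher E°), Cr₂O₇²⁻/Cr³⁺ the anode: E°cell = +1.39 − (+1.33) = +0.06 V, n = 6.
Overall: 3 Cl₂(g) + 2 Cr³⁺(aq) + 7 H₂O(l) → 6 Cl⁻(aq) + Cr₂O₇²⁻(aq) + 14 H⁺(aq)
Q = [Cl⁻]^6·[Cr₂O₇²⁻]·[H⁺]^14 / (P(Cl₂)^3·[Cr³⁺]^2); log Q = -28.255.
E = E° − (0.0592/n) log Q = +0.06 − (0.0592/6)(-28.255) = +0.339 V.

+0.339 V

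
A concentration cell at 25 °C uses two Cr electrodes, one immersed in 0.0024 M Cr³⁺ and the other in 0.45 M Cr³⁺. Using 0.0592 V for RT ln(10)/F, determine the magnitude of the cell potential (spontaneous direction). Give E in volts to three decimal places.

For a concentration cell E°cell = 0. The 0.45 M side is the cathode (reduction is favoured where [Cr³⁺] is higher).
With n = 3, E = −(0.0592/3) log([Cr³⁺]ₐₙ/[Cr³⁺]꜀ₐₜ) = −(0.0592/3) log(0.0024/0.45) = −(0.0592/3)(-2.273) = +0.045 V.

+0.045 V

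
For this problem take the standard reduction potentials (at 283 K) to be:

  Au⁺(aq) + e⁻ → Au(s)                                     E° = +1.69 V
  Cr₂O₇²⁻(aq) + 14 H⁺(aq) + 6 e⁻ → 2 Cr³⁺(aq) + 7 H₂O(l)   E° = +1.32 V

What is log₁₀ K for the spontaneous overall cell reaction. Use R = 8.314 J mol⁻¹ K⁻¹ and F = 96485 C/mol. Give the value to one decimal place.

39.5

Cathode: Au⁺/Au; anode: Cr₂O₇²⁻/Cr³⁺. E°cell = (+1.69) − (+1.32) = +0.37 V, with n = 6.
ΔG° = −nFE° = −RT ln K, so ln K = nFE°/(RT) = (6)(96485)(+0.37) / ((8.314)(283)) = 91.037.
log₁₀ K = 91.037 / ln 10 = 39.5.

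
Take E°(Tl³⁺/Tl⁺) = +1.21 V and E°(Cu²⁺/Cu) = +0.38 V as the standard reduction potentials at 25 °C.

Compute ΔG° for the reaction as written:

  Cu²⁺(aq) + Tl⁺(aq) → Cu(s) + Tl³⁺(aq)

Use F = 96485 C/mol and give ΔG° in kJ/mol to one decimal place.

+160.2 kJ/mol

As written, Cu²⁺/Cu is reduced (cathode) and Tl³⁺/Tl⁺ is oxidised (anode), so E°cell = (+0.38) − (+1.21) = -0.83 V.
Balancing electrons gives n = 2.
ΔG° = −nFE° = −(2)(96485)(-0.83) = 160,165 J = +160.2 kJ/mol.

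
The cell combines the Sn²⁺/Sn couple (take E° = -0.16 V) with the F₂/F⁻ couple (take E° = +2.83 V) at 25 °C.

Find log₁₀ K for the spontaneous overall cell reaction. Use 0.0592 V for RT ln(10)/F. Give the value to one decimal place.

Cathode: F₂/F⁻; anode: Sn²⁺/Sn. E°cell = +2.99 V, n = 2.
log K = nE°cell / 0.0592 = (2)(+2.99) / 0.0592 = 101.0.

101.0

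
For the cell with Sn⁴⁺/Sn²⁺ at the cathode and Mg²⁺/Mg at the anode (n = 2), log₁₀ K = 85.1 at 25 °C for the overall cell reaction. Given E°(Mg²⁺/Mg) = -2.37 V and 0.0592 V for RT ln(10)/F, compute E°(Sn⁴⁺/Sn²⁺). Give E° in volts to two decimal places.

E°cell = (0.0592/n)·log K = (0.0592/2)(85.1) = +2.519 V.
Since Sn⁴⁺/Sn²⁺ is the cathode and Mg²⁺/Mg the anode, E°cell = E°(Sn⁴⁺/Sn²⁺) − E°(Mg²⁺/Mg).
So E°(Sn⁴⁺/Sn²⁺) = E°cell + E°(Mg²⁺/Mg) = +2.519 + (-2.37) = +0.15 V.

+0.15 V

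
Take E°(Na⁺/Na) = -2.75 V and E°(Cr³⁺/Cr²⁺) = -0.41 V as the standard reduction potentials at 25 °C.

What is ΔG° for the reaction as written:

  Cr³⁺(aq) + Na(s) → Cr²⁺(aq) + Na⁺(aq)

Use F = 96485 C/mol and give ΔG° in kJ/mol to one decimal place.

-225.8 kJ/mol

As written, Cr³⁺/Cr²⁺ is reduced (cathode) and Na⁺/Na is oxidised (anode), so E°cell = (-0.41) − (-2.75) = +2.34 V.
Balancing electrons gives n = 1.
ΔG° = −nFE° = −(1)(96485)(+2.34) = -225,775 J = -225.8 kJ/mol.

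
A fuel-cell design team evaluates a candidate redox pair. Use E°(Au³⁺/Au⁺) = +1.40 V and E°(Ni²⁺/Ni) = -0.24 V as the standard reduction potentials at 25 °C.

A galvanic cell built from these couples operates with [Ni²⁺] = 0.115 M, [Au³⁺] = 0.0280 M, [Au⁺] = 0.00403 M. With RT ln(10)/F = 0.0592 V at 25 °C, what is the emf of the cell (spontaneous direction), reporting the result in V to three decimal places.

Au³⁺/Au⁺ is the cathode (higher E°), Ni²⁺/Ni the anode: E°cell = +1.40 − (-0.24) = +1.64 V, n = 2.
Overall: Au³⁺(aq) + Ni(s) → Au⁺(aq) + Ni²⁺(aq)
Q = [Au⁺]·[Ni²⁺] / ([Au³⁺]); log Q = -1.781.
E = E° − (0.0592/n) log Q = +1.64 − (0.0592/2)(-1.781) = +1.693 V.

+1.693 V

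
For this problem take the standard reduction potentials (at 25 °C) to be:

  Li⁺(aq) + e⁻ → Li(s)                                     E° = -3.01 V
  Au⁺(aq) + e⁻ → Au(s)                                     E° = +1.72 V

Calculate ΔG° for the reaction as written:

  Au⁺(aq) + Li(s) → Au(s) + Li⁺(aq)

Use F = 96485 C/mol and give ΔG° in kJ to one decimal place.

As written, Au⁺/Au is reduced (cathode) and Li⁺/Li is oxidised (anode), so E°cell = (+1.72) − (-3.01) = +4.73 V.
Balancing electrons gives n = 1.
ΔG° = −nFE° = −(1)(96485)(+4.73) = -456,374 J = -456.4 kJ.

-456.4 kJ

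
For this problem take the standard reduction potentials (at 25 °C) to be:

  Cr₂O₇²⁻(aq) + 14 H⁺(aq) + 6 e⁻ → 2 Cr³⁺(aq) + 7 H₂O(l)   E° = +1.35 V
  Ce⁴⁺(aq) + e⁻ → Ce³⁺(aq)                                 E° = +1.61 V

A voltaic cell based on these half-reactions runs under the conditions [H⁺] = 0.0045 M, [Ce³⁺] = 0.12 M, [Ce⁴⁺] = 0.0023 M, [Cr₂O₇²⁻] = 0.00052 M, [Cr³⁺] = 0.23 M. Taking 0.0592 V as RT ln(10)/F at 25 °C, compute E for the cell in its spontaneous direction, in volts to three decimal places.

+0.502 V

Ce⁴⁺/Ce³⁺ is the cathode (higher E°), Cr₂O₇²⁻/Cr³⁺ the anode: E°cell = +1.61 − (+1.35) = +0.26 V, n = 6.
Overall: 6 Ce⁴⁺(aq) + 2 Cr³⁺(aq) + 7 H₂O(l) → 6 Ce³⁺(aq) + Cr₂O₇²⁻(aq) + 14 H⁺(aq)
Q = [Ce³⁺]^6·[Cr₂O₇²⁻]·[H⁺]^14 / ([Ce⁴⁺]^6·[Cr³⁺]^2); log Q = -24.558.
E = E° − (0.0592/n) log Q = +0.26 − (0.0592/6)(-24.558) = +0.502 V.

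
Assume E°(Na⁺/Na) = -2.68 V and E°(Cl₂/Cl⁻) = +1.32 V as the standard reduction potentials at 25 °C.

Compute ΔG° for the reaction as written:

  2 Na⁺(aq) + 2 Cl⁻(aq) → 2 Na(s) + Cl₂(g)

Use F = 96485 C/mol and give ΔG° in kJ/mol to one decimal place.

+771.9 kJ/mol

As written, Na⁺/Na is reduced (cathode) and Cl₂/Cl⁻ is oxidised (anode), so E°cell = (-2.68) − (+1.32) = -4.00 V.
Balancing electrons gives n = 2.
ΔG° = −nFE° = −(2)(96485)(-4.00) = 771,880 J = +771.9 kJ/mol.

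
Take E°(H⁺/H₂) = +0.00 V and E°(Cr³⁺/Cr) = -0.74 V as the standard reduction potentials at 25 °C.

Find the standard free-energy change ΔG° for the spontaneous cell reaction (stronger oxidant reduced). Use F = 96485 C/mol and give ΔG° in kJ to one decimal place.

-428.4 kJ

H⁺/H₂ (E° = +0.00 V) is the cathode; Cr³⁺/Cr (E° = -0.74 V) is the anode, so E°cell = +0.74 V.
Balancing electrons gives n = 6 (lcm of 2 and 3).
ΔG° = −nFE° = −(6)(96485)(+0.74) = -428,393 J = -428.4 kJ.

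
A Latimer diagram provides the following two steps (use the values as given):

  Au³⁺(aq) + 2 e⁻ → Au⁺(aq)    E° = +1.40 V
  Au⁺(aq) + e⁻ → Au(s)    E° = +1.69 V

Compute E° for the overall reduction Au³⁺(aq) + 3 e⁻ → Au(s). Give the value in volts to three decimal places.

+1.497 V

Standard free energies of sequential steps add: ΔG°₃ = ΔG°₁ + ΔG°₂, so n₃E°₃ = n₁E°₁ + n₂E°₂.
E°₃ = (2×+1.40 + 1×+1.69) / 3 = (+4.490) / 3 = +1.497 V.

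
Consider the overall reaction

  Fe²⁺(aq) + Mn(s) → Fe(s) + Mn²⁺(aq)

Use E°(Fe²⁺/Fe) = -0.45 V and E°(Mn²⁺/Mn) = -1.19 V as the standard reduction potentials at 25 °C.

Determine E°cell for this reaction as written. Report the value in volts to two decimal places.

The Fe²⁺/Fe couple has the higher reduction potential, so it is the cathode; Mn²⁺/Mn is oxidised at the anode.
E°cell = E°(cathode) − E°(anode) = (-0.45) − (-1.19) = +0.74 V.
Since E°cell > 0, the reaction is spontaneous under standard conditions.

+0.74 V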